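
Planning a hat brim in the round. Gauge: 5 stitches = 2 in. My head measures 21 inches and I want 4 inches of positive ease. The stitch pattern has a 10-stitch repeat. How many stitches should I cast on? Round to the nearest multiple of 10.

Finished = 21 + 4 = 25 inches.
5 / 2 = 2.5 sts/in.
25 × 2.5 = 62.50 sts.
Nearest multiple of 10: 60.

Cast on 60 stitches.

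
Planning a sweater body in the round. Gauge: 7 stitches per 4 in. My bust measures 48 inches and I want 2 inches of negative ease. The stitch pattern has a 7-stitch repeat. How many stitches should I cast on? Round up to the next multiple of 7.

Finished = 48 − 2 = 46 inches.
7 / 4 = 1.75 sts/in.
46 × 1.75 = 80.50 sts.
Next multiple of 7: 84.

CO 84 sts.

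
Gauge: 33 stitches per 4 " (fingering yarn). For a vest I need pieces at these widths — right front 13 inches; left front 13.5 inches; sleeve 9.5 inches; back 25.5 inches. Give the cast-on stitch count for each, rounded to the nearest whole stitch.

Rate = 33/4 = 8.25 sts per in.
right front: 13 × 8.25 = 107.25 → 107.
left front: 13.5 × 8.25 = 111.38 → 111.
sleeve: 9.5 × 8.25 = 78.38 → 78.
back: 25.5 × 8.25 = 210.38 → 210.

right front 107; left front 111; sleeve 78; back 210.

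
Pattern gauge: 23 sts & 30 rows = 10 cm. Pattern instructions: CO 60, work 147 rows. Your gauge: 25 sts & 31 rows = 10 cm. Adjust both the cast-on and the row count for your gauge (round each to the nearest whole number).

Cast on 65 stitches; work 152 rows.

Stitches: 60 × 25/23 = 65.22 → 65.
Rows: 147 × 31/30 = 151.90 → 152.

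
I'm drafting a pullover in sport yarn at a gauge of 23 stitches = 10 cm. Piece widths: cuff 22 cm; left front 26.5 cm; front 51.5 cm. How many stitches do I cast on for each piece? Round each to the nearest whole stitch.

cuff 51; left front 61; front 118.

Rate = 23/10 = 2.3 sts per cm.
cuff: 22 × 2.3 = 50.60 → 51.
left front: 26.5 × 2.3 = 60.95 → 61.
front: 51.5 × 2.3 = 118.45 → 118.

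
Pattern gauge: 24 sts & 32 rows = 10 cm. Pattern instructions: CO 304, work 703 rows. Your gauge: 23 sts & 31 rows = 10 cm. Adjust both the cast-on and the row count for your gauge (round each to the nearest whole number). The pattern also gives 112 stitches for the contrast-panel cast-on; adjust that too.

Stitches: 304 × 23/24 = 291.33 → 291.
Rows: 703 × 31/32 = 681.03 → 681.
contrast-panel cast-on: 112 × 23/24 = 107.33 → 107.

Cast on 291 stitches; work 681 rows; contrast-panel cast-on 107 stitches.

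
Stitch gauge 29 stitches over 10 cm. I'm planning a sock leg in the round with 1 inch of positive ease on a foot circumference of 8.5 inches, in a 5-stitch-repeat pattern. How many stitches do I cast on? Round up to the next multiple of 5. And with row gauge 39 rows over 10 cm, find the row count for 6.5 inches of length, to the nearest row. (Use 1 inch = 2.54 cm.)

Cast on 70 stitches; work 64 rows.

Finished = 8.5 + 1 = 9.5 inches.
9.5 inches × 2.54 = 24.13 cm.
29/10 = 2.9 sts per cm; 24.13 × 2.9 = 69.98 sts.
Next multiple of 5 → 70.
6.5 inches = 16.51 cm; × 3.9 = 64.39 → 64 rows.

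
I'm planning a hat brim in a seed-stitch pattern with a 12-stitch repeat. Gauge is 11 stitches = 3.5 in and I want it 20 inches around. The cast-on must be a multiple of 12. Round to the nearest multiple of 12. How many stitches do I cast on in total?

Cast on 60 stitches.

11 / 3.5 = 3.143 sts per inch.
20 × 3.143 = 62.86 sts.
Nearest multiple of 12: 60.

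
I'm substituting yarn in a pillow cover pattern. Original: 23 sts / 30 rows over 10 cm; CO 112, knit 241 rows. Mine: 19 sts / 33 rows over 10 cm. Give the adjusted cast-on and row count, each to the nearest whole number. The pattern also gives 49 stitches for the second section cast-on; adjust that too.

Cast on 93 stitches; work 265 rows; second section cast-on 40 stitches.

Stitches: 112 × 19/23 = 92.52 → 93.
Rows: 241 × 33/30 = 265.10 → 265.
second section cast-on: 49 × 19/23 = 40.48 → 40.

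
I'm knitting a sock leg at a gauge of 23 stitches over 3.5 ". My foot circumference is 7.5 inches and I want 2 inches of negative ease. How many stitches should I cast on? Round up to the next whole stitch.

CO 37 sts.

Finished = 7.5 − 2 = 5.5 in.
23 / 3.5 = 6.571 sts per inch.
5.50 × 6.571 = 36.14 sts.
→ 37 sts.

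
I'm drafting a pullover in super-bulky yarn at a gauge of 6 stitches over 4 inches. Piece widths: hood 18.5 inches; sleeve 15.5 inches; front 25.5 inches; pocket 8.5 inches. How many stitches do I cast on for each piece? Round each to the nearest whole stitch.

Rate = 6/4 = 1.5 sts per in.
hood: 18.5 × 1.5 = 27.75 → 28.
sleeve: 15.5 × 1.5 = 23.25 → 23.
front: 25.5 × 1.5 = 38.25 → 38.
pocket: 8.5 × 1.5 = 12.75 → 13.

hood 28; sleeve 23; front 38; pocket 13.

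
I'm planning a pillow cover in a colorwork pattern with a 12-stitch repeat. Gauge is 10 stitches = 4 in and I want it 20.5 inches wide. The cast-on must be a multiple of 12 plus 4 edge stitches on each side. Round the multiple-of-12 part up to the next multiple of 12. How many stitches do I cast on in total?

CO 56 sts.

10 / 4 = 2.5 sts per inch.
20.5 × 2.5 = 51.25 sts.
Less 8 edge sts → 43.25 for the repeat.
Next multiple of 12: 48.
Add back 8 edge sts → 56.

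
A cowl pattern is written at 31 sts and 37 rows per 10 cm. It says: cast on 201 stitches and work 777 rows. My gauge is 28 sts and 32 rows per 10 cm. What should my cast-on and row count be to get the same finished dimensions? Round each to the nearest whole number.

Cast on 182 stitches; work 672 rows.

Stitches: 201 × 28/31 = 181.55 → 182.
Rows: 777 × 32/37 = 672.00 → 672.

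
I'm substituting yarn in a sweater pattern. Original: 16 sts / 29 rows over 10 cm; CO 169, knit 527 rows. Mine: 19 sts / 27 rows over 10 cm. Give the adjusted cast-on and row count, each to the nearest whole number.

Cast on 201 stitches; work 491 rows.

Stitches: 169 × 19/16 = 200.69 → 201.
Rows: 527 × 27/29 = 490.66 → 491.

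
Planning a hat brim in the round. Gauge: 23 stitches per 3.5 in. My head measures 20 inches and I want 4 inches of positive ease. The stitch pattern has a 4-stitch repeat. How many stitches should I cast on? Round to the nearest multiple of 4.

156 stitches.

Finished = 20 + 4 = 24 inches.
23 / 3.5 = 6.571 sts/in.
24 × 6.571 = 157.71 sts.
Nearest multiple of 4: 156.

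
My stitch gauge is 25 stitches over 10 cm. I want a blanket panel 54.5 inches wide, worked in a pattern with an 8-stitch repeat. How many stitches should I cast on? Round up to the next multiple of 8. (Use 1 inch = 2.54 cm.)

54.5 in = 54.5 × 2.54 = 138.43 cm.
25 / 10 = 2.5 sts/cm.
138.43 × 2.5 = 346.07 sts.
→ 352.

Cast on 352 stitches.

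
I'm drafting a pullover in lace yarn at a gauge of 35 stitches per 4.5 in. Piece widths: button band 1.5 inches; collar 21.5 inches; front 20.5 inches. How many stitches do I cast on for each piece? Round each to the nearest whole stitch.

Rate = 35/4.5 = 7.778 sts per in.
button band: 1.5 × 7.778 = 11.67 → 12.
collar: 21.5 × 7.778 = 167.22 → 167.
front: 20.5 × 7.778 = 159.44 → 159.

button band 12; collar 167; front 159.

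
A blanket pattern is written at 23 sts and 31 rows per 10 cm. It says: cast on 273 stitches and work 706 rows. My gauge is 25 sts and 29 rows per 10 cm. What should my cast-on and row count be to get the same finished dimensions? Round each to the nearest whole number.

Stitches: 273 × 25/23 = 296.74 → 297.
Rows: 706 × 29/31 = 660.45 → 660.

Cast on 297 stitches; work 660 rows.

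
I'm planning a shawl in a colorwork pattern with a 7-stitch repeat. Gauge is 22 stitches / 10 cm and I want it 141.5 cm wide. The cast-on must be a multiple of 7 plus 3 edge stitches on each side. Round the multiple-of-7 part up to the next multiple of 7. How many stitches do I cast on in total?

Cast on 314 stitches.

22 / 10 = 2.2 sts per cm.
141.5 × 2.2 = 311.30 sts.
Less 6 edge sts → 305.30 for the repeat.
Next multiple of 7: 308.
Add back 6 edge sts → 314.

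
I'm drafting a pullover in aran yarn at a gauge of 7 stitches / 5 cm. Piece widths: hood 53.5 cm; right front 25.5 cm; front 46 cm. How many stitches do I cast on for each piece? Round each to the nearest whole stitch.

hood 75; right front 36; front 64.

Rate = 7/5 = 1.4 sts per cm.
hood: 53.5 × 1.4 = 74.90 → 75.
right front: 25.5 × 1.4 = 35.70 → 36.
front: 46 × 1.4 = 64.40 → 64.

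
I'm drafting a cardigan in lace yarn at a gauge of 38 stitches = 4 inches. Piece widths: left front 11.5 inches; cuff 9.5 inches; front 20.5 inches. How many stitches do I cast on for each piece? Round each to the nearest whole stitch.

Rate = 38/4 = 9.5 sts per in.
left front: 11.5 × 9.5 = 109.25 → 109.
cuff: 9.5 × 9.5 = 90.25 → 90.
front: 20.5 × 9.5 = 194.75 → 195.

left front 109; cuff 90; front 195.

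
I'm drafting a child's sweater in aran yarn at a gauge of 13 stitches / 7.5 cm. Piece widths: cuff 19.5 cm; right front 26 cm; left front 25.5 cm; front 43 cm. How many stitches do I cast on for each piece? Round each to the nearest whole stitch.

cuff 34; right front 45; left front 44; front 75.

Rate = 13/7.5 = 1.733 sts per cm.
cuff: 19.5 × 1.733 = 33.80 → 34.
right front: 26 × 1.733 = 45.07 → 45.
left front: 25.5 × 1.733 = 44.20 → 44.
front: 43 × 1.733 = 74.53 → 75.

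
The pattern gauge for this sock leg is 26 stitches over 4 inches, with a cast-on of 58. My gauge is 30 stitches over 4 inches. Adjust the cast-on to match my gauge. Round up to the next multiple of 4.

Scale factor = 30 / 26 = 1.154.
58 × 30 / 26 = 66.92 sts.
→ 68 sts.

CO 68 sts.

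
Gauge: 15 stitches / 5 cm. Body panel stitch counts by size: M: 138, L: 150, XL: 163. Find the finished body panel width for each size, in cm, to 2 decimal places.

M 46.00 cm; L 50.00 cm; XL 54.33 cm.

15/5 = 3 sts per cm.
M: 138 / 3 = 46.000 → 46.00 cm.
L: 150 / 3 = 50.000 → 50.00 cm.
XL: 163 / 3 = 54.333 → 54.33 cm.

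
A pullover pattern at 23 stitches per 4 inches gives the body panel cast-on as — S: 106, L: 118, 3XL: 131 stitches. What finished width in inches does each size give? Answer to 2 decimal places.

S 18.43 inches; L 20.52 inches; 3XL 22.78 inches.

23/4 = 5.75 sts per in.
S: 106 / 5.75 = 18.435 → 18.43 in.
L: 118 / 5.75 = 20.522 → 20.52 in.
3XL: 131 / 5.75 = 22.783 → 22.78 in.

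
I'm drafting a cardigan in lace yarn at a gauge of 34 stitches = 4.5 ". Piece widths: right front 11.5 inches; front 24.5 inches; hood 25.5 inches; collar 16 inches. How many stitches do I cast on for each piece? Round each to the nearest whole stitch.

right front 87; front 185; hood 193; collar 121.

Rate = 34/4.5 = 7.556 sts per in.
right front: 11.5 × 7.556 = 86.89 → 87.
front: 24.5 × 7.556 = 185.11 → 185.
hood: 25.5 × 7.556 = 192.67 → 193.
collar: 16 × 7.556 = 120.89 → 121.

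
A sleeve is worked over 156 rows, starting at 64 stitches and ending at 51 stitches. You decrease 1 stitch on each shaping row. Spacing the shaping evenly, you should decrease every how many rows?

Stitches to remove: |51 − 64| = 13.
Shaping rows needed: 13 / 1 = 13.
156 rows / 13 = every 12 rows.

Decrease every 12th row.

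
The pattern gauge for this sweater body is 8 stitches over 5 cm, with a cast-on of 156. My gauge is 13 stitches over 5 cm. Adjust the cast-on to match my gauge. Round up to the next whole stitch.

CO 254 sts.

Scale factor = 13 / 8 = 1.625.
156 × 13 / 8 = 253.50 sts.
→ 254 sts.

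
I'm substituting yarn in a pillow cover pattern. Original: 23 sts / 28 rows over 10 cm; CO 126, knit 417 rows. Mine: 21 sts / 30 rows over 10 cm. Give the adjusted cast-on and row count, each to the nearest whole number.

Stitches: 126 × 21/23 = 115.04 → 115.
Rows: 417 × 30/28 = 446.79 → 447.

Cast on 115 stitches; work 447 rows.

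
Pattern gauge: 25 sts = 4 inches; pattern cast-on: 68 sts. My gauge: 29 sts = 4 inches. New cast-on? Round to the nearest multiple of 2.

CO 78 sts.

Scale factor = 29 / 25 = 1.160.
68 × 29 / 25 = 78.88 sts.
→ 78 sts.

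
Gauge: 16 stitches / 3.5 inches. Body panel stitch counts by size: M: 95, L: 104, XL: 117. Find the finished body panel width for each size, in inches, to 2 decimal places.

M 20.78 inches; L 22.75 inches; XL 25.59 inches.

16/3.5 = 4.571 sts per in.
M: 95 / 4.571 = 20.781 → 20.78 in.
L: 104 / 4.571 = 22.750 → 22.75 in.
XL: 117 / 4.571 = 25.594 → 25.59 in.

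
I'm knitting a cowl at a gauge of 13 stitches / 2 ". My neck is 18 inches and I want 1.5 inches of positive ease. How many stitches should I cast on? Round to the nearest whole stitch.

Finished = 18 + 1.5 = 19.5 in.
13 / 2 = 6.5 sts per inch.
19.50 × 6.5 = 126.75 sts.
→ 127 sts.

Cast on 127 stitches.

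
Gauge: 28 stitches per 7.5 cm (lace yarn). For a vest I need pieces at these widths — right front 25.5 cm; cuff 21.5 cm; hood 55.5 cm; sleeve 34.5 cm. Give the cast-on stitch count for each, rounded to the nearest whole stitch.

right front 95; cuff 80; hood 207; sleeve 129.

Rate = 28/7.5 = 3.733 sts per cm.
right front: 25.5 × 3.733 = 95.20 → 95.
cuff: 21.5 × 3.733 = 80.27 → 80.
hood: 55.5 × 3.733 = 207.20 → 207.
sleeve: 34.5 × 3.733 = 128.80 → 129.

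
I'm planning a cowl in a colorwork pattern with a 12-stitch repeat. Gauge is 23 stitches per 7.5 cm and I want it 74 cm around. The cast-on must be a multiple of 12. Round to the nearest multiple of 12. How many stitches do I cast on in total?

23 / 7.5 = 3.067 sts per cm.
74 × 3.067 = 226.93 sts.
Nearest multiple of 12: 228.

Cast on 228 stitches.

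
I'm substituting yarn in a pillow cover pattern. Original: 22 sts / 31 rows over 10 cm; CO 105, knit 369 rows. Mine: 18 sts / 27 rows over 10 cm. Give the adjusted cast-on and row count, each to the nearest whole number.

Stitches: 105 × 18/22 = 85.91 → 86.
Rows: 369 × 27/31 = 321.39 → 321.

Cast on 86 stitches; work 321 rows.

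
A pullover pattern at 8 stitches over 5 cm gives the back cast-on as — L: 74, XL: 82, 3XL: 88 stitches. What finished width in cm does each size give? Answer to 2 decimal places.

L 46.25 cm; XL 51.25 cm; 3XL 55.00 cm.

8/5 = 1.6 sts per cm.
L: 74 / 1.6 = 46.250 → 46.25 cm.
XL: 82 / 1.6 = 51.250 → 51.25 cm.
3XL: 88 / 1.6 = 55.000 → 55.00 cm.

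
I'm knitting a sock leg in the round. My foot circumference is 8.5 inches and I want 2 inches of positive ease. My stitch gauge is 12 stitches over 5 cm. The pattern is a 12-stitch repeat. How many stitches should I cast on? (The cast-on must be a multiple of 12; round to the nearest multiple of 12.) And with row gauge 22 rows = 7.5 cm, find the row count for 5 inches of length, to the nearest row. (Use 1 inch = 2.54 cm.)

Cast on 60 stitches; work 37 rows.

Finished = 8.5 + 2 = 10.5 inches.
10.5 inches × 2.54 = 26.67 cm.
12/5 = 2.4 sts per cm; 26.67 × 2.4 = 64.01 sts.
Nearest multiple of 12 → 60.
5 inches = 12.70 cm; × 2.933 = 37.25 → 37 rows.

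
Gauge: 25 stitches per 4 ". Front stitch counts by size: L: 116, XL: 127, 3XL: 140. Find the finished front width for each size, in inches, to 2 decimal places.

25/4 = 6.25 sts per in.
L: 116 / 6.25 = 18.560 → 18.56 in.
XL: 127 / 6.25 = 20.320 → 20.32 in.
3XL: 140 / 6.25 = 22.400 → 22.40 in.

L 18.56 inches; XL 20.32 inches; 3XL 22.40 inches.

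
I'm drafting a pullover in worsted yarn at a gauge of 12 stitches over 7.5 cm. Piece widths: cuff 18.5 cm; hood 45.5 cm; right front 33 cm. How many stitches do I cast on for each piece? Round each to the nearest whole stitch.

Rate = 12/7.5 = 1.6 sts per cm.
cuff: 18.5 × 1.6 = 29.60 → 30.
hood: 45.5 × 1.6 = 72.80 → 73.
right front: 33 × 1.6 = 52.80 → 53.

cuff 30; hood 73; right front 53.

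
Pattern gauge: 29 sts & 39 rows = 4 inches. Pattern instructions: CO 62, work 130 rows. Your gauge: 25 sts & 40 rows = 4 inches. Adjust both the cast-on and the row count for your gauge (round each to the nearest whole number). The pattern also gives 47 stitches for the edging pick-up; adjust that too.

Cast on 53 stitches; work 133 rows; edging pick-up 41 stitches.

Stitches: 62 × 25/29 = 53.45 → 53.
Rows: 130 × 40/39 = 133.33 → 133.
edging pick-up: 47 × 25/29 = 40.52 → 41.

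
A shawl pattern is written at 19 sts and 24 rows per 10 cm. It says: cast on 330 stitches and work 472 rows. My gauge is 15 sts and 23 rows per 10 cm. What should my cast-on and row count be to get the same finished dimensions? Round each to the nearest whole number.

Cast on 261 stitches; work 452 rows.

Stitches: 330 × 15/19 = 260.53 → 261.
Rows: 472 × 23/24 = 452.33 → 452.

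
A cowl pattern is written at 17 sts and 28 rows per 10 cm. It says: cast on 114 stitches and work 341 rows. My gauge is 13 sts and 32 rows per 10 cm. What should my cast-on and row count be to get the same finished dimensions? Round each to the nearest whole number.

Stitches: 114 × 13/17 = 87.18 → 87.
Rows: 341 × 32/28 = 389.71 → 390.

Cast on 87 stitches; work 390 rows.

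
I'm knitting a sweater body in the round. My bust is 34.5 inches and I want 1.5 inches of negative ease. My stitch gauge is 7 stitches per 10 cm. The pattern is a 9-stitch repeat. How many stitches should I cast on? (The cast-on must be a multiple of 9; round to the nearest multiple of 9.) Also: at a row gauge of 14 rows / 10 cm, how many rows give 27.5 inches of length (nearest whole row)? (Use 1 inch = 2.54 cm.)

Cast on 63 stitches; work 98 rows.

Finished = 34.5 − 1.5 = 33 inches.
33 inches × 2.54 = 83.82 cm.
7/10 = 0.7 sts per cm; 83.82 × 0.7 = 58.67 sts.
Nearest multiple of 9 → 63.
27.5 inches = 69.85 cm; × 1.4 = 97.79 → 98 rows.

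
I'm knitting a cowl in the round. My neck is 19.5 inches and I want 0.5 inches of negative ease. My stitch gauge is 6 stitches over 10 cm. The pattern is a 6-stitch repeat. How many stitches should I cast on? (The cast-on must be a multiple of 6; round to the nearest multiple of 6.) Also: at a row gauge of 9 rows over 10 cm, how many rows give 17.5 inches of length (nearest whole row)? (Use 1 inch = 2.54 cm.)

Cast on 30 stitches; work 40 rows.

Finished = 19.5 − 0.5 = 19 inches.
19 inches × 2.54 = 48.26 cm.
6/10 = 0.6 sts per cm; 48.26 × 0.6 = 28.96 sts.
Nearest multiple of 6 → 30.
17.5 inches = 44.45 cm; × 0.9 = 40.01 → 40 rows.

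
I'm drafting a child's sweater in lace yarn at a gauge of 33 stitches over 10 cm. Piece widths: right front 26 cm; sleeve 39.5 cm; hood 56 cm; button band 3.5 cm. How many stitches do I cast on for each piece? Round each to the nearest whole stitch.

right front 86; sleeve 130; hood 185; button band 12.

Rate = 33/10 = 3.3 sts per cm.
right front: 26 × 3.3 = 85.80 → 86.
sleeve: 39.5 × 3.3 = 130.35 → 130.
hood: 56 × 3.3 = 184.80 → 185.
button band: 3.5 × 3.3 = 11.55 → 12.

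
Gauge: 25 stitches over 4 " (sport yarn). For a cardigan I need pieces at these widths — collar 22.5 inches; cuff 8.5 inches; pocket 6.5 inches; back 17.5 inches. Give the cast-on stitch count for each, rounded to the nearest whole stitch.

collar 141; cuff 53; pocket 41; back 109.

Rate = 25/4 = 6.25 sts per in.
collar: 22.5 × 6.25 = 140.62 → 141.
cuff: 8.5 × 6.25 = 53.12 → 53.
pocket: 6.5 × 6.25 = 40.62 → 41.
back: 17.5 × 6.25 = 109.38 → 109.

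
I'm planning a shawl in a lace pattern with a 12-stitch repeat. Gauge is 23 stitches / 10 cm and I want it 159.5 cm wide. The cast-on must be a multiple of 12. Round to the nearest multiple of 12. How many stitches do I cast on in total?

372 stitches.

23 / 10 = 2.3 sts per cm.
159.5 × 2.3 = 366.85 sts.
Nearest multiple of 12: 372.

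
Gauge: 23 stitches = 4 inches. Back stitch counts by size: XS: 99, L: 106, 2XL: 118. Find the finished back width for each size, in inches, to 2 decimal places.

XS 17.22 inches; L 18.43 inches; 2XL 20.52 inches.

23/4 = 5.75 sts per in.
XS: 99 / 5.75 = 17.217 → 17.22 in.
L: 106 / 5.75 = 18.435 → 18.43 in.
2XL: 118 / 5.75 = 20.522 → 20.52 in.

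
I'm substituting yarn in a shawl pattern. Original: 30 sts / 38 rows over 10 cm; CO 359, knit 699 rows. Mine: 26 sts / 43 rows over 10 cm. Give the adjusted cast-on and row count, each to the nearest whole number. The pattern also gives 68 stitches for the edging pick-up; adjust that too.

Cast on 311 stitches; work 791 rows; edging pick-up 59 stitches.

Stitches: 359 × 26/30 = 311.13 → 311.
Rows: 699 × 43/38 = 790.97 → 791.
edging pick-up: 68 × 26/30 = 58.93 → 59.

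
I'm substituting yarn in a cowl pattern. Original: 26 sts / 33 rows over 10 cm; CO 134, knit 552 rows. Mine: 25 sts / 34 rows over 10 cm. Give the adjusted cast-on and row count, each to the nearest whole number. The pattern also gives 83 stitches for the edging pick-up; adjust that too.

Stitches: 134 × 25/26 = 128.85 → 129.
Rows: 552 × 34/33 = 568.73 → 569.
edging pick-up: 83 × 25/26 = 79.81 → 80.

Cast on 129 stitches; work 569 rows; edging pick-up 80 stitches.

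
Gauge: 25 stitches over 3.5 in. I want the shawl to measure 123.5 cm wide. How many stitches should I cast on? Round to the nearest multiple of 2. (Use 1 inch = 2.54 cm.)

123.5 cm = 48.62 in.
25 stitches / 3.5 in = 7.143 stitches per inch.
48.62 × 7.143 = 347.30 stitches.
Round to nearest multiple of 2 → 348.

348 stitches.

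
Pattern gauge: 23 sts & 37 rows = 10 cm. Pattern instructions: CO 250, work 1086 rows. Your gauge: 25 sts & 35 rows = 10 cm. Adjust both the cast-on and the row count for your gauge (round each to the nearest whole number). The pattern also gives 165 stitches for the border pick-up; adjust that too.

Cast on 272 stitches; work 1027 rows; border pick-up 179 stitches.

Stitches: 250 × 25/23 = 271.74 → 272.
Rows: 1086 × 35/37 = 1027.30 → 1027.
border pick-up: 165 × 25/23 = 179.35 → 179.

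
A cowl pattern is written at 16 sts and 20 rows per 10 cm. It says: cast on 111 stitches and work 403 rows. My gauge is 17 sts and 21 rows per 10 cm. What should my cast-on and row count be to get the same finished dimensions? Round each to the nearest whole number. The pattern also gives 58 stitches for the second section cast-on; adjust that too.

Stitches: 111 × 17/16 = 117.94 → 118.
Rows: 403 × 21/20 = 423.15 → 423.
second section cast-on: 58 × 17/16 = 61.62 → 62.

Cast on 118 stitches; work 423 rows; second section cast-on 62 stitches.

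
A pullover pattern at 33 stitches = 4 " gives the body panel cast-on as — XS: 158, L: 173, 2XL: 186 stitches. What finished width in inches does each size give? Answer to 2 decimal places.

33/4 = 8.25 sts per in.
XS: 158 / 8.25 = 19.152 → 19.15 in.
L: 173 / 8.25 = 20.970 → 20.97 in.
2XL: 186 / 8.25 = 22.545 → 22.55 in.

XS 19.15 inches; L 20.97 inches; 2XL 22.55 inches.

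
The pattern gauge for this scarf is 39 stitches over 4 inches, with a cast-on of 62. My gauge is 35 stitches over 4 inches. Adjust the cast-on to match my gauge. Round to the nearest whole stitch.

Cast on 56 stitches.

Scale factor = 35 / 39 = 0.897.
62 × 35 / 39 = 55.64 sts.
→ 56 sts.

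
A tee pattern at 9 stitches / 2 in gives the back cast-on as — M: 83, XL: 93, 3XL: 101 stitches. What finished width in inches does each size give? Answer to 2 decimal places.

9/2 = 4.5 sts per in.
M: 83 / 4.5 = 18.444 → 18.44 in.
XL: 93 / 4.5 = 20.667 → 20.67 in.
3XL: 101 / 4.5 = 22.444 → 22.44 in.

M 18.44 inches; XL 20.67 inches; 3XL 22.44 inches.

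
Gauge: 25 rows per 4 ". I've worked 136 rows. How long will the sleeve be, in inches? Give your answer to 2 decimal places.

25 rows / 4 inch = 6.25 rows per inch.
136 / 6.25 = 21.760 inches.

21.76 inches.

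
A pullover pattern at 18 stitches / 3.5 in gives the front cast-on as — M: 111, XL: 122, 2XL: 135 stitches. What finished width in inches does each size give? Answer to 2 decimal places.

18/3.5 = 5.143 sts per in.
M: 111 / 5.143 = 21.583 → 21.58 in.
XL: 122 / 5.143 = 23.722 → 23.72 in.
2XL: 135 / 5.143 = 26.250 → 26.25 in.

M 21.58 inches; XL 23.72 inches; 2XL 26.25 inches.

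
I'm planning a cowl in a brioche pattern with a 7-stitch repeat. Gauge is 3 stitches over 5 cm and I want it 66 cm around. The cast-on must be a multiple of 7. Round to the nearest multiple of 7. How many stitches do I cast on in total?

CO 42 sts.

3 / 5 = 0.6 sts per cm.
66 × 0.6 = 39.60 sts.
Nearest multiple of 7: 42.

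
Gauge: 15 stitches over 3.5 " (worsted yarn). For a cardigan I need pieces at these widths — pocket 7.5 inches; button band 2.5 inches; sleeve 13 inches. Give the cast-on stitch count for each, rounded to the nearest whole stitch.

Rate = 15/3.5 = 4.286 sts per in.
pocket: 7.5 × 4.286 = 32.14 → 32.
button band: 2.5 × 4.286 = 10.71 → 11.
sleeve: 13 × 4.286 = 55.71 → 56.

pocket 32; button band 11; sleeve 56.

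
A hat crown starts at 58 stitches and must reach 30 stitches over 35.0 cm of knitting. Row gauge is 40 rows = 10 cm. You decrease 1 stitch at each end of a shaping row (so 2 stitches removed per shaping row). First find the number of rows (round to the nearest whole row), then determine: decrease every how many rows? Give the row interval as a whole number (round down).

Decrease every 10th row.

Rows = 35.0 × 4 = 140.0 → 140 rows.
Stitches to remove: 28 → 14 shaping rows (at 2 st each).
140 / 14 = 10.00 → every 10 rows.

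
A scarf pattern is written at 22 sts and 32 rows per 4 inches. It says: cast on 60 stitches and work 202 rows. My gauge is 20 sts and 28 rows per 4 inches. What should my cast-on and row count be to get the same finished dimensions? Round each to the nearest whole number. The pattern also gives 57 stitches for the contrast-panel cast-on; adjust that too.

Cast on 55 stitches; work 177 rows; contrast-panel cast-on 52 stitches.

Stitches: 60 × 20/22 = 54.55 → 55.
Rows: 202 × 28/32 = 176.75 → 177.
contrast-panel cast-on: 57 × 20/22 = 51.82 → 52.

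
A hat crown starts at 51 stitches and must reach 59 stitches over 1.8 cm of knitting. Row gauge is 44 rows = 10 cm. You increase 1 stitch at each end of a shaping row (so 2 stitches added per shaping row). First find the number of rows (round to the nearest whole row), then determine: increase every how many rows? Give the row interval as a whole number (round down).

Rows = 1.8 × 4.4 = 7.9 → 8 rows.
Stitches to add: 8 → 4 shaping rows (at 2 st each).
8 / 4 = 2.00 → every 2 rows.

Increase every 2nd row.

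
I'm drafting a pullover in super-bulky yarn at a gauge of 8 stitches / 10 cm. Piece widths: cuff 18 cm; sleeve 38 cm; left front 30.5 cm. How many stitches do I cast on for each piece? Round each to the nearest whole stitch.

cuff 14; sleeve 30; left front 24.

Rate = 8/10 = 0.8 sts per cm.
cuff: 18 × 0.8 = 14.40 → 14.
sleeve: 38 × 0.8 = 30.40 → 30.
left front: 30.5 × 0.8 = 24.40 → 24.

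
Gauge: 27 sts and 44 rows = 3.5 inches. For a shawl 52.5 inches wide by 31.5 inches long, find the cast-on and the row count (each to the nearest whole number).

Cast on 405 stitches and work 396 rows.

Stitch gauge = 27/3.5 = 7.714 sts/in; 52.5 × 7.714 = 405.00 → 405 sts.
Row gauge = 44/3.5 = 12.571 rows/in; 31.5 × 12.571 = 396.00 → 396 rows.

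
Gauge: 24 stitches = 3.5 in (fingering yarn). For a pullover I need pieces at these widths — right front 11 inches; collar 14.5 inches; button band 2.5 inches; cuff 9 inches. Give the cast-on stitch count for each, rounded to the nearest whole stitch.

right front 75; collar 99; button band 17; cuff 62.

Rate = 24/3.5 = 6.857 sts per in.
right front: 11 × 6.857 = 75.43 → 75.
collar: 14.5 × 6.857 = 99.43 → 99.
button band: 2.5 × 6.857 = 17.14 → 17.
cuff: 9 × 6.857 = 61.71 → 62.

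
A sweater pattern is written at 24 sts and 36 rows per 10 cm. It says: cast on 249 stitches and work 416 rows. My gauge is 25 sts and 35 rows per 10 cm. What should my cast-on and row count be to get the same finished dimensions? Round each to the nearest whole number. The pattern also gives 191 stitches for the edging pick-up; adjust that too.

Stitches: 249 × 25/24 = 259.38 → 259.
Rows: 416 × 35/36 = 404.44 → 404.
edging pick-up: 191 × 25/24 = 198.96 → 199.

Cast on 259 stitches; work 404 rows; edging pick-up 199 stitches.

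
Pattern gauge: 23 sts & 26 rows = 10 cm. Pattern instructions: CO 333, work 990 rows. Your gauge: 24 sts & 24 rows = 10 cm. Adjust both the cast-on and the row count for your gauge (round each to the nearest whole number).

Cast on 347 stitches; work 914 rows.

Stitches: 333 × 24/23 = 347.48 → 347.
Rows: 990 × 24/26 = 913.85 → 914.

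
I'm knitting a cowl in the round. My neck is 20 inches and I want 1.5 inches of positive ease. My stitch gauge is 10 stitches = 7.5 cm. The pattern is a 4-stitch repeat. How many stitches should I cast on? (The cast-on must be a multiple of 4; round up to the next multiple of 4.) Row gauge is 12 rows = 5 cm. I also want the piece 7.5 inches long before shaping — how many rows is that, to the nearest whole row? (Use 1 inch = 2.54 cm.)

Finished = 20 + 1.5 = 21.5 inches.
21.5 inches × 2.54 = 54.61 cm.
10/7.5 = 1.333 sts per cm; 54.61 × 1.333 = 72.81 sts.
Next multiple of 4 → 76.
7.5 inches = 19.05 cm; × 2.4 = 45.72 → 46 rows.

Cast on 76 stitches; work 46 rows.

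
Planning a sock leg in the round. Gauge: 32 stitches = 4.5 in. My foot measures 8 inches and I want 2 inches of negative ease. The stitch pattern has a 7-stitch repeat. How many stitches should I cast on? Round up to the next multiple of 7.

Finished = 8 − 2 = 6 inches.
32 / 4.5 = 7.111 sts/in.
6 × 7.111 = 42.67 sts.
Next multiple of 7: 49.

49 stitches.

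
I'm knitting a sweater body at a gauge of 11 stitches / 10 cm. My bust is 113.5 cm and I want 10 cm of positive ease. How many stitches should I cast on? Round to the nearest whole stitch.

Cast on 136 stitches.

Finished = 113.5 + 10 = 123.5 cm.
11 / 10 = 1.1 sts per cm.
123.50 × 1.1 = 135.85 sts.
→ 136 sts.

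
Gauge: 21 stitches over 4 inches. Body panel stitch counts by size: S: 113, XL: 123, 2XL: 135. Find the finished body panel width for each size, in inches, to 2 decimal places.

21/4 = 5.25 sts per in.
S: 113 / 5.25 = 21.524 → 21.52 in.
XL: 123 / 5.25 = 23.429 → 23.43 in.
2XL: 135 / 5.25 = 25.714 → 25.71 in.

S 21.52 inches; XL 23.43 inches; 2XL 25.71 inches.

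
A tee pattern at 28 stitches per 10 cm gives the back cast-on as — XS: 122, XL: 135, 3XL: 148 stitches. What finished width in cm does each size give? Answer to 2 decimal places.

28/10 = 2.8 sts per cm.
XS: 122 / 2.8 = 43.571 → 43.57 cm.
XL: 135 / 2.8 = 48.214 → 48.21 cm.
3XL: 148 / 2.8 = 52.857 → 52.86 cm.

XS 43.57 cm; XL 48.21 cm; 3XL 52.86 cm.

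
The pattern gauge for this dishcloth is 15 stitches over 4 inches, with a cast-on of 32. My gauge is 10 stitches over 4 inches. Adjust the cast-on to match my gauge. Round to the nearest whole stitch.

Scale factor = 10 / 15 = 0.667.
32 × 10 / 15 = 21.33 sts.
→ 21 sts.

Cast on 21 stitches.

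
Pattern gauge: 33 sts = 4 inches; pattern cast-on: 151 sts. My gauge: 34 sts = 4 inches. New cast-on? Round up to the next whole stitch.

Scale factor = 34 / 33 = 1.030.
151 × 34 / 33 = 155.58 sts.
→ 156 sts.

Cast on 156 stitches.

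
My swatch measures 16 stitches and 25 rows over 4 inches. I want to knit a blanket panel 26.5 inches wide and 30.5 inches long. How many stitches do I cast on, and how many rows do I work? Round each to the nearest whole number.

Cast on 106 stitches and work 191 rows.

Stitch gauge = 16/4 = 4 sts/in; 26.5 × 4 = 106.00 → 106 sts.
Row gauge = 25/4 = 6.25 rows/in; 30.5 × 6.25 = 190.62 → 191 rows.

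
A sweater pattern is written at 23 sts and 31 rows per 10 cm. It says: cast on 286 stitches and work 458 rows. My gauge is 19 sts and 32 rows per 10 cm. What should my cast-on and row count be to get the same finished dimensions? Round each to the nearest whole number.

Stitches: 286 × 19/23 = 236.26 → 236.
Rows: 458 × 32/31 = 472.77 → 473.

Cast on 236 stitches; work 473 rows.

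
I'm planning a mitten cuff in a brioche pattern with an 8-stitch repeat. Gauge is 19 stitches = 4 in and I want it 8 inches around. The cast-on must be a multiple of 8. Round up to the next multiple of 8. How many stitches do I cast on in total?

40 stitches.

19 / 4 = 4.75 sts per inch.
8 × 4.75 = 38.00 sts.
Next multiple of 8: 40.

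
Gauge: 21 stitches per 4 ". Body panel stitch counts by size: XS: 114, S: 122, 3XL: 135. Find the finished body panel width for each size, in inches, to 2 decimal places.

21/4 = 5.25 sts per in.
XS: 114 / 5.25 = 21.714 → 21.71 in.
S: 122 / 5.25 = 23.238 → 23.24 in.
3XL: 135 / 5.25 = 25.714 → 25.71 in.

XS 21.71 inches; S 23.24 inches; 3XL 25.71 inches.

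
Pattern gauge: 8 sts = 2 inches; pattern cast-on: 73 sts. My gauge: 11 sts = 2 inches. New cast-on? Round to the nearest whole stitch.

Scale factor = 11 / 8 = 1.375.
73 × 11 / 8 = 100.38 sts.
→ 100 sts.

CO 100 sts.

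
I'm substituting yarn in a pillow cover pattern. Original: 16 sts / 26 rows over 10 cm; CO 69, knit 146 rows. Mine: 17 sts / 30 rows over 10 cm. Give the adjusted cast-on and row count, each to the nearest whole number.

Stitches: 69 × 17/16 = 73.31 → 73.
Rows: 146 × 30/26 = 168.46 → 168.

Cast on 73 stitches; work 168 rows.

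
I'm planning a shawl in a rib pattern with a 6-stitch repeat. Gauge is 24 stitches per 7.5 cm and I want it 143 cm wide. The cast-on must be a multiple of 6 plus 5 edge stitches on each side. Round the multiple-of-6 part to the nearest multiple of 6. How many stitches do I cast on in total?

24 / 7.5 = 3.2 sts per cm.
143 × 3.2 = 457.60 sts.
Less 10 edge sts → 447.60 for the repeat.
Nearest multiple of 6: 450.
Add back 10 edge sts → 460.

460 stitches.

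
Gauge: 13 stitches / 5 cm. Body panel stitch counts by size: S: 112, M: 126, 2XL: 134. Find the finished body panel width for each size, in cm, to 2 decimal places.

13/5 = 2.6 sts per cm.
S: 112 / 2.6 = 43.077 → 43.08 cm.
M: 126 / 2.6 = 48.462 → 48.46 cm.
2XL: 134 / 2.6 = 51.538 → 51.54 cm.

S 43.08 cm; M 48.46 cm; 2XL 51.54 cm.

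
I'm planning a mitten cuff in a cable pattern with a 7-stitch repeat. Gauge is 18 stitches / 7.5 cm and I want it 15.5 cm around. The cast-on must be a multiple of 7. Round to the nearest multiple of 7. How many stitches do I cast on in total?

18 / 7.5 = 2.4 sts per cm.
15.5 × 2.4 = 37.20 sts.
Nearest multiple of 7: 35.

35 stitches.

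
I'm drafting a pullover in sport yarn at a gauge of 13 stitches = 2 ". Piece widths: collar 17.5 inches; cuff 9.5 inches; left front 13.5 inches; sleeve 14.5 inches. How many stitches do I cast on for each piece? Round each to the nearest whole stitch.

collar 114; cuff 62; left front 88; sleeve 94.

Rate = 13/2 = 6.5 sts per in.
collar: 17.5 × 6.5 = 113.75 → 114.
cuff: 9.5 × 6.5 = 61.75 → 62.
left front: 13.5 × 6.5 = 87.75 → 88.
sleeve: 14.5 × 6.5 = 94.25 → 94.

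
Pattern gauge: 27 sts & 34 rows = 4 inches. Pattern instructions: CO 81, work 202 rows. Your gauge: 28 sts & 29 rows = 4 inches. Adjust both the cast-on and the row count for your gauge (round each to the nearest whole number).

Stitches: 81 × 28/27 = 84.00 → 84.
Rows: 202 × 29/34 = 172.29 → 172.

Cast on 84 stitches; work 172 rows.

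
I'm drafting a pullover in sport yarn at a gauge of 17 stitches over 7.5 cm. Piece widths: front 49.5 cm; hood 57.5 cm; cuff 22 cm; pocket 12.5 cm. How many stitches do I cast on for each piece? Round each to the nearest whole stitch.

front 112; hood 130; cuff 50; pocket 28.

Rate = 17/7.5 = 2.267 sts per cm.
front: 49.5 × 2.267 = 112.20 → 112.
hood: 57.5 × 2.267 = 130.33 → 130.
cuff: 22 × 2.267 = 49.87 → 50.
pocket: 12.5 × 2.267 = 28.33 → 28.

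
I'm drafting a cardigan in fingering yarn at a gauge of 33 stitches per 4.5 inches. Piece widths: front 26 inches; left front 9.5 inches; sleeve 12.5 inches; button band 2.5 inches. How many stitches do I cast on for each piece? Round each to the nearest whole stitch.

front 191; left front 70; sleeve 92; button band 18.

Rate = 33/4.5 = 7.333 sts per in.
front: 26 × 7.333 = 190.67 → 191.
left front: 9.5 × 7.333 = 69.67 → 70.
sleeve: 12.5 × 7.333 = 91.67 → 92.
button band: 2.5 × 7.333 = 18.33 → 18.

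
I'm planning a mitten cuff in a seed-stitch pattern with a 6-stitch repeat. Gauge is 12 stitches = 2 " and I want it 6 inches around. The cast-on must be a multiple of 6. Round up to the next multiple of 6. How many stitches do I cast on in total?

12 / 2 = 6 sts per inch.
6 × 6 = 36.00 sts.
Next multiple of 6: 36.

Cast on 36 stitches.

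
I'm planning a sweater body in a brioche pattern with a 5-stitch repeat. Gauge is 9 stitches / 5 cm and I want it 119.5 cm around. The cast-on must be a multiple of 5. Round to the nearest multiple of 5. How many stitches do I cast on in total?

215 stitches.

9 / 5 = 1.8 sts per cm.
119.5 × 1.8 = 215.10 sts.
Nearest multiple of 5: 215.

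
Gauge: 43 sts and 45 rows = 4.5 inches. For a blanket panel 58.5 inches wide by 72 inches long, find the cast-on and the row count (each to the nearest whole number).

Stitch gauge = 43/4.5 = 9.556 sts/in; 58.5 × 9.556 = 559.00 → 559 sts.
Row gauge = 45/4.5 = 10 rows/in; 72 × 10 = 720.00 → 720 rows.

Cast on 559 stitches and work 720 rows.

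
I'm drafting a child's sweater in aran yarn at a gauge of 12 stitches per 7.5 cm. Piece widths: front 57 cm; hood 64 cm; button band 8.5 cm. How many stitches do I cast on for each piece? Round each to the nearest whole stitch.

front 91; hood 102; button band 14.

Rate = 12/7.5 = 1.6 sts per cm.
front: 57 × 1.6 = 91.20 → 91.
hood: 64 × 1.6 = 102.40 → 102.
button band: 8.5 × 1.6 = 13.60 → 14.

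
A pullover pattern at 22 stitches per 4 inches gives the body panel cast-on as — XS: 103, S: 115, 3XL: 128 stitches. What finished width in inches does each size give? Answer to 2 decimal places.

XS 18.73 inches; S 20.91 inches; 3XL 23.27 inches.

22/4 = 5.5 sts per in.
XS: 103 / 5.5 = 18.727 → 18.73 in.
S: 115 / 5.5 = 20.909 → 20.91 in.
3XL: 128 / 5.5 = 23.273 → 23.27 in.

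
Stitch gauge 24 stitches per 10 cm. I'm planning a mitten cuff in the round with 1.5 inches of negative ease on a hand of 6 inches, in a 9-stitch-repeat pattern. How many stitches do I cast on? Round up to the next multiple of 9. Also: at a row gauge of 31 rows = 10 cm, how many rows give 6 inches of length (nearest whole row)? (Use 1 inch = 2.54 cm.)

Cast on 36 stitches; work 47 rows.

Finished = 6 − 1.5 = 4.5 inches.
4.5 inches × 2.54 = 11.43 cm.
24/10 = 2.4 sts per cm; 11.43 × 2.4 = 27.43 sts.
Next multiple of 9 → 36.
6 inches = 15.24 cm; × 3.1 = 47.24 → 47 rows.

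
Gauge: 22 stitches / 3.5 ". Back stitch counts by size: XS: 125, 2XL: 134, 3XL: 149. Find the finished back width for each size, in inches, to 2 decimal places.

XS 19.89 inches; 2XL 21.32 inches; 3XL 23.70 inches.

22/3.5 = 6.286 sts per in.
XS: 125 / 6.286 = 19.886 → 19.89 in.
2XL: 134 / 6.286 = 21.318 → 21.32 in.
3XL: 149 / 6.286 = 23.705 → 23.70 in.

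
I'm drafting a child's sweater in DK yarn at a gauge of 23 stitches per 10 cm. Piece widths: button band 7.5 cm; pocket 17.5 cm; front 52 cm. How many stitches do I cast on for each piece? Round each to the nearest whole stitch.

button band 17; pocket 40; front 120.

Rate = 23/10 = 2.3 sts per cm.
button band: 7.5 × 2.3 = 17.25 → 17.
pocket: 17.5 × 2.3 = 40.25 → 40.
front: 52 × 2.3 = 119.60 → 120.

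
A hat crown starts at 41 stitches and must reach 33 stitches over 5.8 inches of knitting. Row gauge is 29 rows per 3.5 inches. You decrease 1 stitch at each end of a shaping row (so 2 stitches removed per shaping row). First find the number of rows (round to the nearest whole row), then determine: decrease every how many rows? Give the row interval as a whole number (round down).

Decrease every 12th row.

Rows = 5.8 × 8.286 = 48.1 → 48 rows.
Stitches to remove: 8 → 4 shaping rows (at 2 st each).
48 / 4 = 12.00 → every 12 rows.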